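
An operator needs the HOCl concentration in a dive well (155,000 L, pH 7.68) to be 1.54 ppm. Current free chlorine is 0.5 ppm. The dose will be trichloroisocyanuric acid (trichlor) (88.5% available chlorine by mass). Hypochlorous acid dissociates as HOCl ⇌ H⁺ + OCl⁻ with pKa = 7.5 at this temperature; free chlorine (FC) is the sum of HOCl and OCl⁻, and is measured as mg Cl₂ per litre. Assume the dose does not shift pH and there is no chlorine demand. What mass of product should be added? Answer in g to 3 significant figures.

590 g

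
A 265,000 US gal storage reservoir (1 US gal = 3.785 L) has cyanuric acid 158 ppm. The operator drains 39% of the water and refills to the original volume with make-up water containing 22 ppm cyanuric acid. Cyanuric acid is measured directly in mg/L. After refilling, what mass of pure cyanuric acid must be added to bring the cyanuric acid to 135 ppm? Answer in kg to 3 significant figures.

Volume: 265,000 US gal × 3.785 L/gal = 1,003,025 L.
After draining 39% and refilling: 158 × 0.61 + 22 × 0.39 = 104.96 ppm.
Deficit to target: 135 − 104.96 = 30.04 mg/L.
Mass: 30.04 mg/L × 1,003,025 L = 30,130 g cyanuric acid.

30.1 kg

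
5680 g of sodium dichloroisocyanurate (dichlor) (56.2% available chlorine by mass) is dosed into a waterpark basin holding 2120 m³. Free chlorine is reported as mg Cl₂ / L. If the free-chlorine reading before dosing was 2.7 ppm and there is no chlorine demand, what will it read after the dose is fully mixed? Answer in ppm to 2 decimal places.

Volume: 2120 m³ = 2,120,000 L.
Available chlorine delivered: 5680 g × 0.562 = 3192 g as Cl₂.
Concentration rise: 3192 g / 2,120,000 L = 1.506 mg/L = 1.51 ppm.
Final FC: 2.7 + 1.51 = 4.21 ppm.

4.21 ppm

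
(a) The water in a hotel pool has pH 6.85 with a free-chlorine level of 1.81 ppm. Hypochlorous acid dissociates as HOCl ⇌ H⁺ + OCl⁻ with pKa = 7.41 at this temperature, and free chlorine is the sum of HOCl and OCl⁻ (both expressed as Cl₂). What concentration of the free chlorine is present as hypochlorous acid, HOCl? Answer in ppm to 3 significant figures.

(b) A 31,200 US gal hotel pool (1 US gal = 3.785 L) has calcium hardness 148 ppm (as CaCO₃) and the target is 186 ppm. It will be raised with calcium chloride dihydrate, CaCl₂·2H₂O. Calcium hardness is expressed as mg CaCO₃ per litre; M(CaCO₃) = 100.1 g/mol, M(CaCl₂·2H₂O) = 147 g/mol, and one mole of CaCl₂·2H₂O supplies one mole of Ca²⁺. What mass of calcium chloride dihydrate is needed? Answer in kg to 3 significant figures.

(a) [OCl⁻]/[HOCl] = 10^(pH − pKa) = 10^(6.85 − 7.41) = 10^-0.56 = 0.2754.
(a) Fraction as HOCl = 1 / (1 + 0.2754) = 0.7841.
(a) HOCl = 0.7841 × 1.81 ppm = 1.419 ppm.

(b) Volume: 31,200 US gal × 3.785 L/gal = 118,092 L.
(b) Hardness to add: (186 − 148) = 38 mg/L as CaCO₃ × 118,092 L = 4487 g as CaCO₃.
(b) Moles of Ca²⁺ (1 mol Ca²⁺ ≡ 1 mol CaCO₃): 4487 / 100.1 g/mol = 44.83 mol.
(b) Mass of CaCl₂·2H₂O: 44.83 × 147 = 6590 g.

(a) 1.42 ppm; (b) 6.59 kg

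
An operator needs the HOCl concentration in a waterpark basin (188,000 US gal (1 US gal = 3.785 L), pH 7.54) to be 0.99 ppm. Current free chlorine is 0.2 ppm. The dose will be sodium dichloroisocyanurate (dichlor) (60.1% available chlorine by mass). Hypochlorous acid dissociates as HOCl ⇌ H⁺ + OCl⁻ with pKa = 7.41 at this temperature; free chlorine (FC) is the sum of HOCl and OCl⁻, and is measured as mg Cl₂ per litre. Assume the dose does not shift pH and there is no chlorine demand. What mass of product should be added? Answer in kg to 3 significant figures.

2.52 kg

Volume: 188,000 US gal × 3.785 L/gal = 711,580 L.
[OCl⁻]/[HOCl] = 10^(pH − pKa) = 10^(7.54 − 7.41) = 1.349; fraction as HOCl = 1/(1 + 1.349) = 0.4257.
Free chlorine required for 0.99 ppm HOCl: 0.99 / 0.4257 = 2.325 ppm.
FC to add: 2.325 − 0.2 = 2.125 mg/L as Cl₂.
Cl₂ equivalent: 2.125 mg/L × 711,580 L = 1512 g.
Product at 60.1% available Cl: 1512 / 0.601 = 2517 g.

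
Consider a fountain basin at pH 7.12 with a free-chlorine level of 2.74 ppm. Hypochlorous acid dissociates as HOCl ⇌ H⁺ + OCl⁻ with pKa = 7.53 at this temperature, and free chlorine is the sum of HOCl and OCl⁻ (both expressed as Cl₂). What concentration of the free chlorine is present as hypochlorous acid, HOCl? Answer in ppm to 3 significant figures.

1.97 ppm

[OCl⁻]/[HOCl] = 10^(pH − pKa) = 10^(7.12 − 7.53) = 10^-0.41 = 0.389.
Fraction as HOCl = 1 / (1 + 0.389) = 0.7199.
HOCl = 0.7199 × 2.74 ppm = 1.973 ppm.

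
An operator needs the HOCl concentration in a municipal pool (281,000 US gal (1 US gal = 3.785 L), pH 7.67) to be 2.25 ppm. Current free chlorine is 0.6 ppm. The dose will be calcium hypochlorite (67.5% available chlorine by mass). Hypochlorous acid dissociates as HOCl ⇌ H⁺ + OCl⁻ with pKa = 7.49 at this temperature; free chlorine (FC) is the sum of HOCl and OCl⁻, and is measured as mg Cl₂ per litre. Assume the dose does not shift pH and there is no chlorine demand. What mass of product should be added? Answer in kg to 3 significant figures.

7.97 kg

Volume: 281,000 US gal × 3.785 L/gal = 1,063,585 L.
[OCl⁻]/[HOCl] = 10^(pH − pKa) = 10^(7.67 − 7.49) = 1.514; fraction as HOCl = 1/(1 + 1.514) = 0.3978.
Free chlorine required for 2.25 ppm HOCl: 2.25 / 0.3978 = 5.656 ppm.
FC to add: 5.656 − 0.6 = 5.056 mg/L as Cl₂.
Cl₂ equivalent: 5.056 mg/L × 1,063,585 L = 5377 g.
Product at 67.5% available Cl: 5377 / 0.675 = 7966 g.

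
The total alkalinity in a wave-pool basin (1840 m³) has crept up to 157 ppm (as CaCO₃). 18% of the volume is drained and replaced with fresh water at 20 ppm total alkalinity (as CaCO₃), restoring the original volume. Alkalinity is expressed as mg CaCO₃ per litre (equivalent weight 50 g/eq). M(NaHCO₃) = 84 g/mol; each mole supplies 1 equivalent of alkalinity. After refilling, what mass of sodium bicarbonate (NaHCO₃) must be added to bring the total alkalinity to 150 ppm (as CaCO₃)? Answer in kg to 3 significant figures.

Volume: 1840 m³ = 1,840,000 L.
After draining 18% and refilling: 157 × 0.82 + 20 × 0.18 = 132.34 ppm.
Deficit to target: 150 − 132.34 = 17.66 mg/L.
As CaCO₃: 17.66 mg/L × 1,840,000 L = 32,490 g; ÷ 50 g/eq ÷ 1 = 649.9 mol NaHCO₃.
Mass: 649.9 × 84 = 54,590 g.

54.6 kg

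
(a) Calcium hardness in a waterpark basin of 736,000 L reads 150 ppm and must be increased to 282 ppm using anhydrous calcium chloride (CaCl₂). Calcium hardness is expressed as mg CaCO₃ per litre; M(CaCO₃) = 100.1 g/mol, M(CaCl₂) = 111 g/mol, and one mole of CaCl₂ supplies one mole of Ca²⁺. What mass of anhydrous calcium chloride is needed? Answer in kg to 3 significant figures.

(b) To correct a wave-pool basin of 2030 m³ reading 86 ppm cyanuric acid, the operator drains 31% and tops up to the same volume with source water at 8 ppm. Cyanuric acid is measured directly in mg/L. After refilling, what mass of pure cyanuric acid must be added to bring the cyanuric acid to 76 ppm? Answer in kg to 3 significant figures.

(a) Hardness to add: (282 − 150) = 132 mg/L as CaCO₃ × 736,000 L = 97,150 g as CaCO₃.
(a) Moles of Ca²⁺ (1 mol Ca²⁺ ≡ 1 mol CaCO₃): 97,150 / 100.1 g/mol = 970.5 mol.
(a) Mass of CaCl₂: 970.5 × 111 = 107,700 g.

(b) Volume: 2030 m³ = 2,030,000 L.
(b) After draining 31% and refilling: 86 × 0.69 + 8 × 0.31 = 61.82 ppm.
(b) Deficit to target: 76 − 61.82 = 14.18 mg/L.
(b) Mass: 14.18 mg/L × 2,030,000 L = 28,790 g cyanuric acid.

(a) 108 kg; (b) 28.8 kg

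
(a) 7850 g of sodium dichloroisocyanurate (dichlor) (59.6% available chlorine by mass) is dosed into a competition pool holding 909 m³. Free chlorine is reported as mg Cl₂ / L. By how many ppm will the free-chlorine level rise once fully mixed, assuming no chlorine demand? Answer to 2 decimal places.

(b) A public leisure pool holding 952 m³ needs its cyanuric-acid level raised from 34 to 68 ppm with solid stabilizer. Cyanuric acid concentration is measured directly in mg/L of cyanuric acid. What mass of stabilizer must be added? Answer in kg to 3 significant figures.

(a) 5.15 ppm; (b) 32.4 kg

(a) Volume: 909 m³ = 909,000 L.
(a) Available chlorine delivered: 7850 g × 0.596 = 4679 g as Cl₂.
(a) Concentration rise: 4679 g / 909,000 L = 5.147 mg/L = 5.15 ppm.

(b) Volume: 952 m³ = 952,000 L.
(b) CYA to add: (68 − 34) = 34 mg/L × 952,000 L = 32,370 g cyanuric acid.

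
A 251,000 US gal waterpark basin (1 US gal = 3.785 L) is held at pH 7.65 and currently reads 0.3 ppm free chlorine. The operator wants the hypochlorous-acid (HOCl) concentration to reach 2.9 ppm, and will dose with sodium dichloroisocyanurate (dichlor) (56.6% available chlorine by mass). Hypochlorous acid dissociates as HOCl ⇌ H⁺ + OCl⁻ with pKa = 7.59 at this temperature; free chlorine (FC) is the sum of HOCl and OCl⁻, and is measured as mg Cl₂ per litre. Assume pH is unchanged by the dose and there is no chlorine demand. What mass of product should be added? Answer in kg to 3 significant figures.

9.95 kg

Volume: 251,000 US gal × 3.785 L/gal = 950,035 L.
[OCl⁻]/[HOCl] = 10^(pH − pKa) = 10^(7.65 − 7.59) = 1.148; fraction as HOCl = 1/(1 + 1.148) = 0.4655.
Free chlorine required for 2.9 ppm HOCl: 2.9 / 0.4655 = 6.23 ppm.
FC to add: 6.23 − 0.3 = 5.93 mg/L as Cl₂.
Cl₂ equivalent: 5.93 mg/L × 950,035 L = 5633 g.
Product at 56.6% available Cl: 5633 / 0.566 = 9953 g.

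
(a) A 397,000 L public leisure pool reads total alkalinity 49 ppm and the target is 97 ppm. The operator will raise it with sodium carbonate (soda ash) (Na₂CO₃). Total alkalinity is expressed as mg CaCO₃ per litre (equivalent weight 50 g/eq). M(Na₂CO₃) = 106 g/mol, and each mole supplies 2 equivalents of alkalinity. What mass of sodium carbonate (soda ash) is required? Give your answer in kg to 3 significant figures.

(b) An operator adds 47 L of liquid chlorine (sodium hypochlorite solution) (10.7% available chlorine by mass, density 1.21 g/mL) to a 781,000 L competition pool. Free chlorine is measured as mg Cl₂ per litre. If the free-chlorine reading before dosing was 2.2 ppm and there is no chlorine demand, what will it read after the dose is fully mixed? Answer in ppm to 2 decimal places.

(a) 20.2 kg; (b) 9.99 ppm

(a) Alkalinity to add: (97 − 49) = 48 mg/L as CaCO₃ × 397,000 L = 19,060 g as CaCO₃.
(a) Equivalents: 19,060 g ÷ 50 g/eq = 381.1 eq.
(a) Each mole of Na₂CO₃ supplies 2 eq, so 381.1 / 2 = 190.6 mol.
(a) Mass: 190.6 mol × 106 g/mol = 20,200 g.

(b) Mass of solution: 47 L × 1000 mL/L × 1.21 g/mL = 56,870 g.
(b) Available chlorine delivered: 56,870 g × 0.107 = 6085 g as Cl₂.
(b) Concentration rise: 6085 g / 781,000 L = 7.791 mg/L = 7.79 ppm.
(b) Final FC: 2.2 + 7.79 = 9.99 ppm.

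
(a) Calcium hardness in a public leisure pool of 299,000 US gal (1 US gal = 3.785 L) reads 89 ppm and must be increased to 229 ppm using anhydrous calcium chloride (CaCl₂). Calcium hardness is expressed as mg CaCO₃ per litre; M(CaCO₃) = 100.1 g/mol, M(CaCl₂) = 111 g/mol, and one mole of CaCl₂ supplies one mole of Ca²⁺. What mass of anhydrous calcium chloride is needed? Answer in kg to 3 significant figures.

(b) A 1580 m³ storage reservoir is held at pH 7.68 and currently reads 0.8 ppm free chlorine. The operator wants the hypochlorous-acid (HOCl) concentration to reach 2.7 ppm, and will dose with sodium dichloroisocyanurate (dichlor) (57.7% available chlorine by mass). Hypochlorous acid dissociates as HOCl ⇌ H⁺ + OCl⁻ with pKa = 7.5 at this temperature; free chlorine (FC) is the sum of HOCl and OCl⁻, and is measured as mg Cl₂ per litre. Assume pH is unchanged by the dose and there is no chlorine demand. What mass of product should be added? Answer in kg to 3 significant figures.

(a) Volume: 299,000 US gal × 3.785 L/gal = 1,131,715 L.
(a) Hardness to add: (229 − 89) = 140 mg/L as CaCO₃ × 1,131,715 L = 158,400 g as CaCO₃.
(a) Moles of Ca²⁺ (1 mol Ca²⁺ ≡ 1 mol CaCO₃): 158,400 / 100.1 g/mol = 1583 mol.
(a) Mass of CaCl₂: 1583 × 111 = 175,700 g.

(b) Volume: 1580 m³ = 1,580,000 L.
(b) [OCl⁻]/[HOCl] = 10^(pH − pKa) = 10^(7.68 − 7.5) = 1.514; fraction as HOCl = 1/(1 + 1.514) = 0.3978.
(b) Free chlorine required for 2.7 ppm HOCl: 2.7 / 0.3978 = 6.787 ppm.
(b) FC to add: 6.787 − 0.8 = 5.987 mg/L as Cl₂.
(b) Cl₂ equivalent: 5.987 mg/L × 1,580,000 L = 9459 g.
(b) Product at 57.7% available Cl: 9459 / 0.577 = 16,390 g.

(a) 176 kg; (b) 16.4 kg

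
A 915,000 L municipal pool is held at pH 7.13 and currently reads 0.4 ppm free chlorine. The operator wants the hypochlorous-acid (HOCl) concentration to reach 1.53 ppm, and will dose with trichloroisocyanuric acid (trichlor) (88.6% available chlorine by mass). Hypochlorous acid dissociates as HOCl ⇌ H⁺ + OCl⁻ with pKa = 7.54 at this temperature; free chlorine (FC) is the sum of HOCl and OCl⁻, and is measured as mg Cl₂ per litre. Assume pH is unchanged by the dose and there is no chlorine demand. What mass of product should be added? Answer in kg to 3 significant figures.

1.78 kg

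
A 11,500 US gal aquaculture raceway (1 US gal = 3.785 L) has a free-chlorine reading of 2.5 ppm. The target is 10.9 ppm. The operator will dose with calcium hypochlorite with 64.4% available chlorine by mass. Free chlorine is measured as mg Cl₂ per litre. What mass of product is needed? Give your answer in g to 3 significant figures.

568 g

Volume: 11,500 US gal × 3.785 L/gal = 43,528 L.
Chlorine deficit: 10.9 − 2.5 = 8.4 ppm = 8.4 mg/L as Cl₂.
Cl₂ equivalent needed: 8.4 mg/L × 43,528 L = 365,600 mg = 365.6 g.
Product at 64.4% available chlorine: 365.6 / 0.644 = 567.7 g.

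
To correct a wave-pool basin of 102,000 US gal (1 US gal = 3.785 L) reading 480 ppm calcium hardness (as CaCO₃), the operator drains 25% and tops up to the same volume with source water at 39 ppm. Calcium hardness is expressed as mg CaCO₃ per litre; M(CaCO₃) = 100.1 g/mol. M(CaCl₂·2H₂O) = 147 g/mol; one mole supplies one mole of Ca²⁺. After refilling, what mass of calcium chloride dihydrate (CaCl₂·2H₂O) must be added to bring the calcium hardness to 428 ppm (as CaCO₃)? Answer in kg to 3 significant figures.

Volume: 102,000 US gal × 3.785 L/gal = 386,070 L.
After draining 25% and refilling: 480 × 0.75 + 39 × 0.25 = 369.75 ppm.
Deficit to target: 428 − 369.75 = 58.25 mg/L.
As CaCO₃: 58.25 mg/L × 386,070 L = 22,490 g; ÷ 100.1 = 224.7 mol Ca²⁺.
Mass: 224.7 × 147 = 33,030 g.

33.0 kg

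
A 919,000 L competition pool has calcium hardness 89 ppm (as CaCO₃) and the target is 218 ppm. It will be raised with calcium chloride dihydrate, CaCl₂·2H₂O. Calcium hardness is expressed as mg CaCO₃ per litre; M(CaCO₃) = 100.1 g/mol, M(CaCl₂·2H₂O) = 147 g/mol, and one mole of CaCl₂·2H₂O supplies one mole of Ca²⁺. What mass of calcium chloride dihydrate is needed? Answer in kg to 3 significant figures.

174 kg

Hardness to add: (218 − 89) = 129 mg/L as CaCO₃ × 919,000 L = 118,600 g as CaCO₃.
Moles of Ca²⁺ (1 mol Ca²⁺ ≡ 1 mol CaCO₃): 118,600 / 100.1 g/mol = 1184 mol.
Mass of CaCl₂·2H₂O: 1184 × 147 = 174,100 g.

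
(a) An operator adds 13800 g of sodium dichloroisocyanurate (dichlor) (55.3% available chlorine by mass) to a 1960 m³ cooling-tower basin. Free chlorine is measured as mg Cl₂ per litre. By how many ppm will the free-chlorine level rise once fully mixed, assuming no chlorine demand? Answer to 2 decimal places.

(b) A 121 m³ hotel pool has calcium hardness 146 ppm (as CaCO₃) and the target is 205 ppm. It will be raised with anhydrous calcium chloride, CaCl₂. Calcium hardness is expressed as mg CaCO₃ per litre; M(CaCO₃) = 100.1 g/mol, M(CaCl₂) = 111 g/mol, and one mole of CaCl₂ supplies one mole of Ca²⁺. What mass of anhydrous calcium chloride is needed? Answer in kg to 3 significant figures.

(a) 3.89 ppm; (b) 7.92 kg

(a) Volume: 1960 m³ = 1,960,000 L.
(a) Available chlorine delivered: 13,800 g × 0.553 = 7631 g as Cl₂.
(a) Concentration rise: 7631 g / 1,960,000 L = 3.894 mg/L = 3.89 ppm.

(b) Volume: 121 m³ = 121,000 L.
(b) Hardness to add: (205 − 146) = 59 mg/L as CaCO₃ × 121,000 L = 7139 g as CaCO₃.
(b) Moles of Ca²⁺ (1 mol Ca²⁺ ≡ 1 mol CaCO₃): 7139 / 100.1 g/mol = 71.32 mol.
(b) Mass of CaCl₂: 71.32 × 111 = 7916 g.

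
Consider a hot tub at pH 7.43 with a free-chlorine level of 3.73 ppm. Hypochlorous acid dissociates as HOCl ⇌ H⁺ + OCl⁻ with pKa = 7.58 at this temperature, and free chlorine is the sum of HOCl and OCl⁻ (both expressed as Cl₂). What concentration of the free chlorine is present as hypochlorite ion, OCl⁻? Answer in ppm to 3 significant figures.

[OCl⁻]/[HOCl] = 10^(pH − pKa) = 10^(7.43 − 7.58) = 10^-0.15 = 0.7079.
Fraction as HOCl = 1 / (1 + 0.7079) = 0.5855.
OCl⁻ = (1 − 0.5855) × 3.73 ppm = 1.546 ppm.

1.55 ppm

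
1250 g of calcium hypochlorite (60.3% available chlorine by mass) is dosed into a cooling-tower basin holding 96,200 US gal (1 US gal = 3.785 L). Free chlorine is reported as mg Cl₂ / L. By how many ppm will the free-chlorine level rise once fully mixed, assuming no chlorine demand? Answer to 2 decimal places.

2.07 ppm

Volume: 96,200 US gal × 3.785 L/gal = 364,117 L.
Available chlorine delivered: 1250 g × 0.603 = 753.8 g as Cl₂.
Concentration rise: 753.8 g / 364,117 L = 2.07 mg/L = 2.07 ppm.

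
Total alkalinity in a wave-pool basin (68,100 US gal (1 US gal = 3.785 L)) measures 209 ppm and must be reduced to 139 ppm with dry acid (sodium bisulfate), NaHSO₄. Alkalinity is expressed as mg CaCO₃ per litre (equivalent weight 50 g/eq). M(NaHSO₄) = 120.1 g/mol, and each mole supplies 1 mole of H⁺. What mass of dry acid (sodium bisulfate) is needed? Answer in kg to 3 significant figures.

43.3 kg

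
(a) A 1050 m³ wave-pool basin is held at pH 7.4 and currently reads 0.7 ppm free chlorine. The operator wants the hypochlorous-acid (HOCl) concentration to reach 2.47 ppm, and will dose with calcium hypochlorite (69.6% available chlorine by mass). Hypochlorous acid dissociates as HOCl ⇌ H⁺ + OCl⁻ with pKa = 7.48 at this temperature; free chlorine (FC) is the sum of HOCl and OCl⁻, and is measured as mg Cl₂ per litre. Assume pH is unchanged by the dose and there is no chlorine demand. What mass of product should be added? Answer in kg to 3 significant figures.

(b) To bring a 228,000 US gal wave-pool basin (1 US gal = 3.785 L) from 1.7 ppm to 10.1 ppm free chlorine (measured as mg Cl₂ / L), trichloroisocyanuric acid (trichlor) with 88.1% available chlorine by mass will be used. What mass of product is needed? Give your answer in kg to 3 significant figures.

(a) Volume: 1050 m³ = 1,050,000 L.
(a) [OCl⁻]/[HOCl] = 10^(pH − pKa) = 10^(7.4 − 7.48) = 0.8318; fraction as HOCl = 1/(1 + 0.8318) = 0.5459.
(a) Free chlorine required for 2.47 ppm HOCl: 2.47 / 0.5459 = 4.524 ppm.
(a) FC to add: 4.524 − 0.7 = 3.824 mg/L as Cl₂.
(a) Cl₂ equivalent: 3.824 mg/L × 1,050,000 L = 4016 g.
(a) Product at 69.6% available Cl: 4016 / 0.696 = 5770 g.

(b) Volume: 228,000 US gal × 3.785 L/gal = 862,980 L.
(b) Chlorine deficit: 10.1 − 1.7 = 8.4 ppm = 8.4 mg/L as Cl₂.
(b) Cl₂ equivalent needed: 8.4 mg/L × 862,980 L = 7,249,000 mg = 7249 g.
(b) Product at 88.1% available chlorine: 7249 / 0.881 = 8228 g.

(a) 5.77 kg; (b) 8.23 kg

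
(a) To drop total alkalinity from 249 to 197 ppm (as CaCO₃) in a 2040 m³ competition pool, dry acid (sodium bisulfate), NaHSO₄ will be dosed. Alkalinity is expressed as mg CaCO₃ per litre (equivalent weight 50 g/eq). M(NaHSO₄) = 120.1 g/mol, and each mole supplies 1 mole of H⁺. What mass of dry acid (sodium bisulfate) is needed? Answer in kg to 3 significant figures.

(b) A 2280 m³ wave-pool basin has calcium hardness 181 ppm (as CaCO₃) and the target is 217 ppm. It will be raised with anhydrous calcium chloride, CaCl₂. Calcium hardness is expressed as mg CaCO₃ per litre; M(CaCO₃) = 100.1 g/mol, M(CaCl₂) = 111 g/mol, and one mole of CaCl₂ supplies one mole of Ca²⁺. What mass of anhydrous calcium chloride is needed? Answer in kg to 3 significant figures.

(a) 255 kg; (b) 91.0 kg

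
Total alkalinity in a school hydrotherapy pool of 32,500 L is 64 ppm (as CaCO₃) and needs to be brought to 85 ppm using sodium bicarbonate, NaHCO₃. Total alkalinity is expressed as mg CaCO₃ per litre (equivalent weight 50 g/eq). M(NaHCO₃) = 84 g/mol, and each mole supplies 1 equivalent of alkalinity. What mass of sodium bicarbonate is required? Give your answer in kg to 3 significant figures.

Alkalinity to add: (85 − 64) = 21 mg/L as CaCO₃ × 32,500 L = 682.5 g as CaCO₃.
Equivalents: 682.5 g ÷ 50 g/eq = 13.65 eq.
NaHCO₃ supplies 1 eq per mole → 13.65 mol.
Mass: 13.65 mol × 84 g/mol = 1147 g.

1.15 kg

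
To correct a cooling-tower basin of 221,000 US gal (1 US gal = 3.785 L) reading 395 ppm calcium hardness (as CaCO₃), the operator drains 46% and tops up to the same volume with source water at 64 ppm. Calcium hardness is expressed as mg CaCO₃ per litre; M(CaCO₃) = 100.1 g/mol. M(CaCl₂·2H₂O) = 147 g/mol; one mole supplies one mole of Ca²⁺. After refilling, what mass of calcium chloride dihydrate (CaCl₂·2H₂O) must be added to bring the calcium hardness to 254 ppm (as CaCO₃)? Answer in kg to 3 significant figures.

13.8 kg

Volume: 221,000 US gal × 3.785 L/gal = 836,485 L.
After draining 46% and refilling: 395 × 0.54 + 64 × 0.46 = 242.74 ppm.
Deficit to target: 254 − 242.74 = 11.26 mg/L.
As CaCO₃: 11.26 mg/L × 836,485 L = 9419 g; ÷ 100.1 = 94.09 mol Ca²⁺.
Mass: 94.09 × 147 = 13,830 g.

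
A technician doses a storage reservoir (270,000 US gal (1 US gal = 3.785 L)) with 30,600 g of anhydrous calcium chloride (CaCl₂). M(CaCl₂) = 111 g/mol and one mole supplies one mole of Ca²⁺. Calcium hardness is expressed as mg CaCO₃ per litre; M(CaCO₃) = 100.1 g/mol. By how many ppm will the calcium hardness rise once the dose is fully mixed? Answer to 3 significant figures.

27.0 ppm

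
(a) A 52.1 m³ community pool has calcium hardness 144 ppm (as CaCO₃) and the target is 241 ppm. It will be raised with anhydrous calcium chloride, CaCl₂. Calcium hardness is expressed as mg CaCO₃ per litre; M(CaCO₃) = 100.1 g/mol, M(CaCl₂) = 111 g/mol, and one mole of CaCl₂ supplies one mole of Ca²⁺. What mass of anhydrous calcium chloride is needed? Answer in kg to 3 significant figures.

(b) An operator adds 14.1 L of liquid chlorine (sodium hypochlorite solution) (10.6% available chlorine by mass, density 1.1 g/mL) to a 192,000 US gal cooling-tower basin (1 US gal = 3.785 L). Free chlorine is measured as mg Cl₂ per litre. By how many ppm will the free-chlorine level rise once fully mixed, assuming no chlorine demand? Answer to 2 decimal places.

(a) 5.60 kg; (b) 2.26 ppm

(a) Volume: 52.1 m³ = 52,100 L.
(a) Hardness to add: (241 − 144) = 97 mg/L as CaCO₃ × 52,100 L = 5054 g as CaCO₃.
(a) Moles of Ca²⁺ (1 mol Ca²⁺ ≡ 1 mol CaCO₃): 5054 / 100.1 g/mol = 50.49 mol.
(a) Mass of CaCl₂: 50.49 × 111 = 5604 g.

(b) Volume: 192,000 US gal × 3.785 L/gal = 726,720 L.
(b) Mass of solution: 14.1 L × 1000 mL/L × 1.1 g/mL = 15,510 g.
(b) Available chlorine delivered: 15,510 g × 0.106 = 1644 g as Cl₂.
(b) Concentration rise: 1644 g / 726,720 L = 2.262 mg/L = 2.26 ppm.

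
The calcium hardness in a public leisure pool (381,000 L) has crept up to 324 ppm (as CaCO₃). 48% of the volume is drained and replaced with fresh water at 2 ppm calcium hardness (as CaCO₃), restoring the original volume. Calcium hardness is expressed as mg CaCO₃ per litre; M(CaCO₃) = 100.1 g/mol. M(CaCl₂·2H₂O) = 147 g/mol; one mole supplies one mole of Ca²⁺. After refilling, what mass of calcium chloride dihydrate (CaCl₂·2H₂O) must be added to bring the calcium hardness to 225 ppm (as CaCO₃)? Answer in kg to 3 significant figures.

After draining 48% and refilling: 324 × 0.52 + 2 × 0.48 = 169.44 ppm.
Deficit to target: 225 − 169.44 = 55.56 mg/L.
As CaCO₃: 55.56 mg/L × 381,000 L = 21,170 g; ÷ 100.1 = 211.5 mol Ca²⁺.
Mass: 211.5 × 147 = 31,090 g.

31.1 kg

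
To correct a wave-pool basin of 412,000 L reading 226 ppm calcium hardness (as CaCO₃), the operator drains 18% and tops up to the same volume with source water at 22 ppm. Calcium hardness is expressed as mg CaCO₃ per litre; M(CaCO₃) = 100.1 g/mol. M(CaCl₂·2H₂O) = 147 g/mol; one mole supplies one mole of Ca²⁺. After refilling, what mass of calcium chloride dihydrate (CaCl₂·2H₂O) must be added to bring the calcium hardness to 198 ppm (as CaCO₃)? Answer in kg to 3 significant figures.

5.28 kg

After draining 18% and refilling: 226 × 0.82 + 22 × 0.18 = 189.28 ppm.
Deficit to target: 198 − 189.28 = 8.72 mg/L.
As CaCO₃: 8.72 mg/L × 412,000 L = 3593 g; ÷ 100.1 = 35.89 mol Ca²⁺.
Mass: 35.89 × 147 = 5276 g.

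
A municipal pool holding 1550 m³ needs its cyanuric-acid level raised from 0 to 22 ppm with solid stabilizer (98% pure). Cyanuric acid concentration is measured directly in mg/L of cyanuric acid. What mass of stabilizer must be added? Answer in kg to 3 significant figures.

Volume: 1550 m³ = 1,550,000 L.
CYA to add: (22 − 0) = 22 mg/L × 1,550,000 L = 34,100 g cyanuric acid.
At 98% purity: 34,100 / 0.98 = 34,800 g product.

34.8 kg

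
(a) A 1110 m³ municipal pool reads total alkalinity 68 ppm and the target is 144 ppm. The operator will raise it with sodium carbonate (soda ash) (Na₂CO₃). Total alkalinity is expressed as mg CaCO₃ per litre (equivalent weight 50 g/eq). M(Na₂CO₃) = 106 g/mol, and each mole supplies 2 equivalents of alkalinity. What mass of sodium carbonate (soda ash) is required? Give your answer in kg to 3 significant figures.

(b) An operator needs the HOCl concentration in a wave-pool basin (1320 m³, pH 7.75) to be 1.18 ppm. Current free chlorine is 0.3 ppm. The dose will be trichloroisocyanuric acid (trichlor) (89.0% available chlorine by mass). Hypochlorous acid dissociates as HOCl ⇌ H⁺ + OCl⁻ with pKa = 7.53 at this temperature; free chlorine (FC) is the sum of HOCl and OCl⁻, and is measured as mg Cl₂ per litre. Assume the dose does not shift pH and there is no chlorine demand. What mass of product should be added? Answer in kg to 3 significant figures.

(a) 89.4 kg; (b) 4.21 kg

(a) Volume: 1110 m³ = 1,110,000 L.
(a) Alkalinity to add: (144 − 68) = 76 mg/L as CaCO₃ × 1,110,000 L = 84,360 g as CaCO₃.
(a) Equivalents: 84,360 g ÷ 50 g/eq = 1687 eq.
(a) Each mole of Na₂CO₃ supplies 2 eq, so 1687 / 2 = 843.6 mol.
(a) Mass: 843.6 mol × 106 g/mol = 89,420 g.

(b) Volume: 1320 m³ = 1,320,000 L.
(b) [OCl⁻]/[HOCl] = 10^(pH − pKa) = 10^(7.75 − 7.53) = 1.66; fraction as HOCl = 1/(1 + 1.66) = 0.376.
(b) Free chlorine required for 1.18 ppm HOCl: 1.18 / 0.376 = 3.138 ppm.
(b) FC to add: 3.138 − 0.3 = 2.838 mg/L as Cl₂.
(b) Cl₂ equivalent: 2.838 mg/L × 1,320,000 L = 3747 g.
(b) Product at 89.0% available Cl: 3747 / 0.89 = 4210 g.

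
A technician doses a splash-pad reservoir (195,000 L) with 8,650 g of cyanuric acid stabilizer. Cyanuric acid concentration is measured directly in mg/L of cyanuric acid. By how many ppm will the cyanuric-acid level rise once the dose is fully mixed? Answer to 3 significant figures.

44.4 ppm

Rise: 8,650 g / 195,000 L × 1000 = 44.36 mg/L.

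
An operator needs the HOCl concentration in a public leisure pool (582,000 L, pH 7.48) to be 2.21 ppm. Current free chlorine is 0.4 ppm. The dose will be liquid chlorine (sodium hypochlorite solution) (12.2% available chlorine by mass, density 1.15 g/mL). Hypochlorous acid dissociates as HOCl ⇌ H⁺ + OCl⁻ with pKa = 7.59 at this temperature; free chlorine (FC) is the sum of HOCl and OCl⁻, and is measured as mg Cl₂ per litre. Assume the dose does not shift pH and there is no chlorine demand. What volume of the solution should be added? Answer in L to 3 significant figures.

[OCl⁻]/[HOCl] = 10^(pH − pKa) = 10^(7.48 − 7.59) = 0.7762; fraction as HOCl = 1/(1 + 0.7762) = 0.563.
Free chlorine required for 2.21 ppm HOCl: 2.21 / 0.563 = 3.926 ppm.
FC to add: 3.926 − 0.4 = 3.526 mg/L as Cl₂.
Cl₂ equivalent: 3.526 mg/L × 582,000 L = 2052 g.
Product at 12.2% available Cl: 2052 / 0.122 = 16,820 g.
Volume: 16,820 g ÷ 1.15 g/mL = 14,620 mL.

14.6 L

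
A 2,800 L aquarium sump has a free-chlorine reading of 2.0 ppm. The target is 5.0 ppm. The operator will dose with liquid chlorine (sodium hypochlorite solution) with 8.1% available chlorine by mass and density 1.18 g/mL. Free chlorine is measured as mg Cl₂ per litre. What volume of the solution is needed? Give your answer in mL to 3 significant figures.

87.9 mL

Chlorine deficit: 5.0 − 2.0 = 3 ppm = 3 mg/L as Cl₂.
Cl₂ equivalent needed: 3 mg/L × 2,800 L = 8400 mg = 8.4 g.
Product at 8.1% available chlorine: 8.4 / 0.081 = 103.7 g.
Volume at density 1.18 g/mL: 103.7 g ÷ 1.18 g/mL = 87.88 mL.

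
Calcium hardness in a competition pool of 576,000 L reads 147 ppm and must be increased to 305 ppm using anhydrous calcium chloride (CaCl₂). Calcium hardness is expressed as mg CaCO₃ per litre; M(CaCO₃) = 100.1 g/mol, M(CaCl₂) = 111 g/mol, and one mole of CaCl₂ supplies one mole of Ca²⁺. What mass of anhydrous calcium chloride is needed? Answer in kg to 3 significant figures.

101 kg

Hardness to add: (305 − 147) = 158 mg/L as CaCO₃ × 576,000 L = 91,010 g as CaCO₃.
Moles of Ca²⁺ (1 mol Ca²⁺ ≡ 1 mol CaCO₃): 91,010 / 100.1 g/mol = 909.2 mol.
Mass of CaCl₂: 909.2 × 111 = 100,900 g.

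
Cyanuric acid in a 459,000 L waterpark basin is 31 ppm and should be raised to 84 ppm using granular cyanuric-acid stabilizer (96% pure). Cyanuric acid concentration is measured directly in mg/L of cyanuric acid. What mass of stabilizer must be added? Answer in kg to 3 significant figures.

25.3 kg

CYA to add: (84 − 31) = 53 mg/L × 459,000 L = 24,330 g cyanuric acid.
At 96% purity: 24,330 / 0.96 = 25,340 g product.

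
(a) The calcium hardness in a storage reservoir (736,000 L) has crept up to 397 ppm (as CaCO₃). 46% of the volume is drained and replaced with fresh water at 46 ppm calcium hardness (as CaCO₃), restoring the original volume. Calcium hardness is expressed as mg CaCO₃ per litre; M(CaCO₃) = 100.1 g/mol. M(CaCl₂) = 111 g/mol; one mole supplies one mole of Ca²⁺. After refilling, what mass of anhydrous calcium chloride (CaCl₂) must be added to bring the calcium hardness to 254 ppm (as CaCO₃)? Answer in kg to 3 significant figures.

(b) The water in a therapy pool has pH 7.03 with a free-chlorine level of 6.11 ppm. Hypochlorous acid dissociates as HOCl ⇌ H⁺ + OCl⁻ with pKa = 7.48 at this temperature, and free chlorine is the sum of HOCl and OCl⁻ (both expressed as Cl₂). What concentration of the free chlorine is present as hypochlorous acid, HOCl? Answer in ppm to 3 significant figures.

(a) 15.1 kg; (b) 4.51 ppm

(a) After draining 46% and refilling: 397 × 0.54 + 46 × 0.46 = 235.54 ppm.
(a) Deficit to target: 254 − 235.54 = 18.46 mg/L.
(a) As CaCO₃: 18.46 mg/L × 736,000 L = 13,590 g; ÷ 100.1 = 135.7 mol Ca²⁺.
(a) Mass: 135.7 × 111 = 15,070 g.

(b) [OCl⁻]/[HOCl] = 10^(pH − pKa) = 10^(7.03 − 7.48) = 10^-0.45 = 0.3548.
(b) Fraction as HOCl = 1 / (1 + 0.3548) = 0.7381.
(b) HOCl = 0.7381 × 6.11 ppm = 4.51 ppm.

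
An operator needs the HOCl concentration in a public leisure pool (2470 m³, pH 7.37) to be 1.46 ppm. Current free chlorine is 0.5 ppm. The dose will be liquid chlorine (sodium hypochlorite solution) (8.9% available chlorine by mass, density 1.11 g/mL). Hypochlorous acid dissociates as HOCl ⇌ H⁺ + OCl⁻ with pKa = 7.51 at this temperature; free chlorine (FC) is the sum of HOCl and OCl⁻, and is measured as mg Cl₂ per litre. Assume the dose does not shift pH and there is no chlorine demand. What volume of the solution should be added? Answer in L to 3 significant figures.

Volume: 2470 m³ = 2,470,000 L.
[OCl⁻]/[HOCl] = 10^(pH − pKa) = 10^(7.37 − 7.51) = 0.7244; fraction as HOCl = 1/(1 + 0.7244) = 0.5799.
Free chlorine required for 1.46 ppm HOCl: 1.46 / 0.5799 = 2.518 ppm.
FC to add: 2.518 − 0.5 = 2.018 mg/L as Cl₂.
Cl₂ equivalent: 2.018 mg/L × 2,470,000 L = 4984 g.
Product at 8.9% available Cl: 4984 / 0.089 = 56,000 g.
Volume: 56,000 g ÷ 1.11 g/mL = 50,450 mL.

50.4 L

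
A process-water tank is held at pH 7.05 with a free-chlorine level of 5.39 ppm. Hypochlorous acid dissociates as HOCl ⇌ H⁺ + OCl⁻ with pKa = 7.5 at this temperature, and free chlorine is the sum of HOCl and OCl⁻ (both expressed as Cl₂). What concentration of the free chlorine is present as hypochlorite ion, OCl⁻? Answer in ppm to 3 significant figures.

1.41 ppm

[OCl⁻]/[HOCl] = 10^(pH − pKa) = 10^(7.05 − 7.5) = 10^-0.45 = 0.3548.
Fraction as HOCl = 1 / (1 + 0.3548) = 0.7381.
OCl⁻ = (1 − 0.7381) × 5.39 ppm = 1.412 ppm.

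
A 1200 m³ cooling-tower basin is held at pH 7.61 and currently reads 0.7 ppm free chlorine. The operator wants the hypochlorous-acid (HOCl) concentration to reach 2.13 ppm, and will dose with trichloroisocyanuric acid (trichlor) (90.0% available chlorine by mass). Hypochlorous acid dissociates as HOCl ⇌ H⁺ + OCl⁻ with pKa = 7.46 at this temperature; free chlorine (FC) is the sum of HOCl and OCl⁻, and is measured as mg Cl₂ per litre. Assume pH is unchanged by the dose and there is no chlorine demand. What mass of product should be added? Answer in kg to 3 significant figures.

5.92 kg

Volume: 1200 m³ = 1,200,000 L.
[OCl⁻]/[HOCl] = 10^(pH − pKa) = 10^(7.61 − 7.46) = 1.413; fraction as HOCl = 1/(1 + 1.413) = 0.4145.
Free chlorine required for 2.13 ppm HOCl: 2.13 / 0.4145 = 5.139 ppm.
FC to add: 5.139 − 0.7 = 4.439 mg/L as Cl₂.
Cl₂ equivalent: 4.439 mg/L × 1,200,000 L = 5326 g.
Product at 90.0% available Cl: 5326 / 0.9 = 5918 g.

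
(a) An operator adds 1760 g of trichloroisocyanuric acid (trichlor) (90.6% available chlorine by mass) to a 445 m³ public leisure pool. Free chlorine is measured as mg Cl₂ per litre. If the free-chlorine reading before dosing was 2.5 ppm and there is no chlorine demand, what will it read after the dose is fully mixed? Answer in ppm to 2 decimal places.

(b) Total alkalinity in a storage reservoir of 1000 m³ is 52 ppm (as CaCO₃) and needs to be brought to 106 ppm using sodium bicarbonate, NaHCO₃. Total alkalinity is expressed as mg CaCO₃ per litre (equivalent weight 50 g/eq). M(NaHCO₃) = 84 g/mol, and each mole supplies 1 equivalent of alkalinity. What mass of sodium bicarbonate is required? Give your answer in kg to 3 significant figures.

(a) Volume: 445 m³ = 445,000 L.
(a) Available chlorine delivered: 1760 g × 0.906 = 1595 g as Cl₂.
(a) Concentration rise: 1595 g / 445,000 L = 3.583 mg/L = 3.58 ppm.
(a) Final FC: 2.5 + 3.58 = 6.08 ppm.

(b) Volume: 1000 m³ = 1,000,000 L.
(b) Alkalinity to add: (106 − 52) = 54 mg/L as CaCO₃ × 1,000,000 L = 54,000 g as CaCO₃.
(b) Equivalents: 54,000 g ÷ 50 g/eq = 1080 eq.
(b) NaHCO₃ supplies 1 eq per mole → 1080 mol.
(b) Mass: 1080 mol × 84 g/mol = 90,720 g.

(a) 6.08 ppm; (b) 90.7 kg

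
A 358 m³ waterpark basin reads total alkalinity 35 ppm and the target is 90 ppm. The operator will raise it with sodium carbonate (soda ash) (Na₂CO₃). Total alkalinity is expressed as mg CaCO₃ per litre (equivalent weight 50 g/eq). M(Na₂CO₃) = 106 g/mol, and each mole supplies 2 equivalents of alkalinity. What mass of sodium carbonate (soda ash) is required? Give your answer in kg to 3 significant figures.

20.9 kg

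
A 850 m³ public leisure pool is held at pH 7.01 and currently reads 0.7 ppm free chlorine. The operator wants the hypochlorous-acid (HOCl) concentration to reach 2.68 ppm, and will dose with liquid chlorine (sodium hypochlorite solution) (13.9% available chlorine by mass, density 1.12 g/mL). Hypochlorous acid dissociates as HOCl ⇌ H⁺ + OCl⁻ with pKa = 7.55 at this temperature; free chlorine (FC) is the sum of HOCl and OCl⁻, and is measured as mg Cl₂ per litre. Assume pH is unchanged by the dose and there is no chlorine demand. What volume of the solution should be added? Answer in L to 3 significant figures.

15.0 L

Volume: 850 m³ = 850,000 L.
[OCl⁻]/[HOCl] = 10^(pH − pKa) = 10^(7.01 − 7.55) = 0.2884; fraction as HOCl = 1/(1 + 0.2884) = 0.7762.
Free chlorine required for 2.68 ppm HOCl: 2.68 / 0.7762 = 3.453 ppm.
FC to add: 3.453 − 0.7 = 2.753 mg/L as Cl₂.
Cl₂ equivalent: 2.753 mg/L × 850,000 L = 2340 g.
Product at 13.9% available Cl: 2340 / 0.139 = 16,830 g.
Volume: 16,830 g ÷ 1.12 g/mL = 15,030 mL.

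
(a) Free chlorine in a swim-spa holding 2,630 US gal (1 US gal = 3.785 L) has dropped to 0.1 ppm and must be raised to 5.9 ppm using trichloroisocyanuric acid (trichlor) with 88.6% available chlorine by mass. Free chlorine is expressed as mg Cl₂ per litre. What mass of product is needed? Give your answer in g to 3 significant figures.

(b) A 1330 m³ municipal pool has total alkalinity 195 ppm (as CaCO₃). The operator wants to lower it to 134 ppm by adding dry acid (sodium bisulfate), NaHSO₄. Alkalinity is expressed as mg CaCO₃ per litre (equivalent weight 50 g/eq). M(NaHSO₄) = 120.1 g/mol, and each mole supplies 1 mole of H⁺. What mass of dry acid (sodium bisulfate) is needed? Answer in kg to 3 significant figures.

(a) Volume: 2,630 US gal × 3.785 L/gal = 9,955 L.
(a) Chlorine deficit: 5.9 − 0.1 = 5.8 ppm = 5.8 mg/L as Cl₂.
(a) Cl₂ equivalent needed: 5.8 mg/L × 9,955 L = 57,740 mg = 57.74 g.
(a) Product at 88.6% available chlorine: 57.74 / 0.886 = 65.17 g.

(b) Volume: 1330 m³ = 1,330,000 L.
(b) Alkalinity to neutralize: (195 − 134) = 61 mg/L as CaCO₃ × 1,330,000 L = 81,130 g as CaCO₃.
(b) Equivalents of H⁺ required: 81,130 ÷ 50 g/eq = 1623 eq = 1623 mol NaHSO₄.
(b) Mass of NaHSO₄: 1623 × 120.1 = 194,900 g.

(a) 65.2 g; (b) 195 kg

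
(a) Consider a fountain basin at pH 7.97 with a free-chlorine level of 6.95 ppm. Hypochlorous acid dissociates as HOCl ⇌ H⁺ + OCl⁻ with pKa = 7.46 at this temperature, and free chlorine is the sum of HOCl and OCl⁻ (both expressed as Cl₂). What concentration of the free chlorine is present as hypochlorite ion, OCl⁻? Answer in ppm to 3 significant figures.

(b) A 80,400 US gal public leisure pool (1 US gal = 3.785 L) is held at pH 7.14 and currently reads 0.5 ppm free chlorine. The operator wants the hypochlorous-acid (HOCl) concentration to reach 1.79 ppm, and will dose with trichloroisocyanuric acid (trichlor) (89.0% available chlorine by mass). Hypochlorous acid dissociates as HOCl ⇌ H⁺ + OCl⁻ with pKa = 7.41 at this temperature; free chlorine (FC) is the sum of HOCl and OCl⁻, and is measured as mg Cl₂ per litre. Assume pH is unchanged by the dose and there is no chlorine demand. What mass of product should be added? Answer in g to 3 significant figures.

(a) 5.31 ppm; (b) 770 g

(a) [OCl⁻]/[HOCl] = 10^(pH − pKa) = 10^(7.97 − 7.46) = 10^0.51 = 3.236.
(a) Fraction as HOCl = 1 / (1 + 3.236) = 0.2361.
(a) OCl⁻ = (1 − 0.2361) × 6.95 ppm = 5.309 ppm.

(b) Volume: 80,400 US gal × 3.785 L/gal = 304,314 L.
(b) [OCl⁻]/[HOCl] = 10^(pH − pKa) = 10^(7.14 − 7.41) = 0.537; fraction as HOCl = 1/(1 + 0.537) = 0.6506.
(b) Free chlorine required for 1.79 ppm HOCl: 1.79 / 0.6506 = 2.751 ppm.
(b) FC to add: 2.751 − 0.5 = 2.251 mg/L as Cl₂.
(b) Cl₂ equivalent: 2.251 mg/L × 304,314 L = 685.1 g.
(b) Product at 89.0% available Cl: 685.1 / 0.89 = 769.8 g.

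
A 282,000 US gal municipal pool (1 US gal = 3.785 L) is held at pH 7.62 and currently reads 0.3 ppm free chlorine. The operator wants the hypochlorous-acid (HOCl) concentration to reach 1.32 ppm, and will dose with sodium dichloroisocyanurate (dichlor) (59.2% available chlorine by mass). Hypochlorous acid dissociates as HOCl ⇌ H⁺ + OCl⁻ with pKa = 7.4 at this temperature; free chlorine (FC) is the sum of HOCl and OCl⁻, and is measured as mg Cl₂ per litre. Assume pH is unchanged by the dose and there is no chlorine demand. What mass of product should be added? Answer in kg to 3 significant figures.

5.79 kg

Volume: 282,000 US gal × 3.785 L/gal = 1,067,370 L.
[OCl⁻]/[HOCl] = 10^(pH − pKa) = 10^(7.62 − 7.4) = 1.66; fraction as HOCl = 1/(1 + 1.66) = 0.376.
Free chlorine required for 1.32 ppm HOCl: 1.32 / 0.376 = 3.511 ppm.
FC to add: 3.511 − 0.3 = 3.211 mg/L as Cl₂.
Cl₂ equivalent: 3.211 mg/L × 1,067,370 L = 3427 g.
Product at 59.2% available Cl: 3427 / 0.592 = 5789 g.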